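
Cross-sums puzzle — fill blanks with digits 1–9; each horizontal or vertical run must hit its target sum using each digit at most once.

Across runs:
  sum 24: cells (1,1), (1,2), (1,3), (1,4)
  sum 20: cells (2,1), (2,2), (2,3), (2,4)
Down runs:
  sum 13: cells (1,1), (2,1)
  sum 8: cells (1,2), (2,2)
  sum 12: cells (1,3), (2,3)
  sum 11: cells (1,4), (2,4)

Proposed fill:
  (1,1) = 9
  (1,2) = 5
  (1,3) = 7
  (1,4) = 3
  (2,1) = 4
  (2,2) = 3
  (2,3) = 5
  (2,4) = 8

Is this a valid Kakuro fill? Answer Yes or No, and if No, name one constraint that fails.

Across: 9+5+7+3=24; 4+3+5+8=20. Down: 9+4=13; 5+3=8; 7+5=12; 3+8=11. No digit repeats within any run.

Yes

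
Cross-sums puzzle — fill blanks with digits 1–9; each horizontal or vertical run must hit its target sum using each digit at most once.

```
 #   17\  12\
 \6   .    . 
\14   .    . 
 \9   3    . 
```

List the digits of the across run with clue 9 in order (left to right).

3, 6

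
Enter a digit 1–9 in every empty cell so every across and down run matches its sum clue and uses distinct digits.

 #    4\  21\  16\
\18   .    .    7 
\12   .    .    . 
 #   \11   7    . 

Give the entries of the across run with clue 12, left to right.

1, 6, 5

4 in 2 cells must be {1,3}.
Given what's placed, R1C1 must be 3 to fit the 18 across and 4 down.
R1C2 = 18 − 10 = 8 completes the 18 across.
R2C1 = 4 − 3 = 1 completes the 4 down.
R2C2 = 21 − 15 = 6 completes the 21 down.
R2C3 = 12 − 7 = 5 completes the 12 across.
R3C3 = 11 − 7 = 4 completes the 11 across.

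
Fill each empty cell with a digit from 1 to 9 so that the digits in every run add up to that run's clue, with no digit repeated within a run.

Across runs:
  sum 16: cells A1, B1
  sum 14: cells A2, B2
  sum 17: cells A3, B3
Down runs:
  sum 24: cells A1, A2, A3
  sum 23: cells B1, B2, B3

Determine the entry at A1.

16 in 2 cells must be {7,9}; 17 in 2 cells must be {8,9}; 24 in 3 cells must be {7,8,9}.
The 16 across and the 23 down share only 9, so B1 = 9.
Given what's placed, B3 must be 8 to fit the 17 across and 23 down.
A1 = 16 − 9 = 7 completes the 16 across.
B2 = 23 − 17 = 6 completes the 23 down.
A3 = 17 − 8 = 9 completes the 17 across.
A2 = 14 − 6 = 8 completes the 14 across.

7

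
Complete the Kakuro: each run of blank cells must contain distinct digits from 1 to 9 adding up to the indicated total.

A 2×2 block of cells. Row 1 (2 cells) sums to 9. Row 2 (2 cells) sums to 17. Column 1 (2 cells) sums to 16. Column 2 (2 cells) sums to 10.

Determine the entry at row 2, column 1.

17 in 2 cells must be {8,9}; 16 in 2 cells must be {7,9}.
The 9 across and the 16 down share only 7, so (1,1) = 7.
(1,2) = 9 − 7 = 2 completes the 9 across.
(2,1) = 16 − 7 = 9 completes the 16 down.
(2,2) = 17 − 9 = 8 completes the 17 across.

9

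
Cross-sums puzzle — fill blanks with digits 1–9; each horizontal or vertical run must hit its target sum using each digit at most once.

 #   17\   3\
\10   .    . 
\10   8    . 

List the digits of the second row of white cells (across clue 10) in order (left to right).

8 2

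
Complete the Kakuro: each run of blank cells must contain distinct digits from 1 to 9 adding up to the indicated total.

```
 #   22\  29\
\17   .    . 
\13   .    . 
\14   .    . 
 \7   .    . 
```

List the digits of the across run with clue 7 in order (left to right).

2 5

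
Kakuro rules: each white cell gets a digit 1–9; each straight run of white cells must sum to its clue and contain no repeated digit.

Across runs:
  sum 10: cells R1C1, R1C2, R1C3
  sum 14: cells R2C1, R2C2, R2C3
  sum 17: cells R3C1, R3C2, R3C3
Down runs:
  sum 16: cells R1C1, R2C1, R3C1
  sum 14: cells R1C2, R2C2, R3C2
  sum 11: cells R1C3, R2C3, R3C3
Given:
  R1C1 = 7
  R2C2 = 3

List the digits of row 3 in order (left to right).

R1C2 = 2: the only remaining digit allowed by both the 10 across and the 14 down.
R1C3 = 10 − 9 = 1 completes the 10 across.
R3C2 = 14 − 5 = 9 completes the 14 down.
Nothing is forced directly, so branch on R2C1, whose candidates are 4 or 5 or 6. If R2C1 = 5: that forces R2C3 = 6, after which R3C1 would have to be in {1,2,3,5,6,7} for the 17 across but in {4} for the 16 down — contradiction. If R2C1 = 6: then R2C3 would have to be in {5} for the 14 across but in {2,3,4,6,7,8} for the 11 down — contradiction. So R2C1 = 4.
R2C3 = 14 − 7 = 7 completes the 14 across.
R3C1 = 16 − 11 = 5 completes the 16 down.
R3C3 = 17 − 14 = 3 completes the 17 across.

5 9 3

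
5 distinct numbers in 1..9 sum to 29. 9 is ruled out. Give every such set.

{3,5,6,7,8}

5 distinct digits from 1–9 sum between 15 and 35.
Dropping sets that contain 9.
Only one set works: {3,5,6,7,8}.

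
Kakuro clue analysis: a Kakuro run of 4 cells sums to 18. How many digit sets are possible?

11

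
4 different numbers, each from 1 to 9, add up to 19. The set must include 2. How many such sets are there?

5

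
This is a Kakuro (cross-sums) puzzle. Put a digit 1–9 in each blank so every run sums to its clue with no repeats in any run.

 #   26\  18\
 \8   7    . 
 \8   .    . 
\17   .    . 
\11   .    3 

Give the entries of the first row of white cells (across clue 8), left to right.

17 in 2 cells must be {8,9}.
R1C2 = 8 − 7 = 1 completes the 8 across.
R4C1 = 11 − 3 = 8 completes the 11 across.
Given what's placed, R3C1 must be 9 to fit the 17 across and 26 down.
R3C2 = 17 − 9 = 8 completes the 17 across.
R2C1 = 26 − 24 = 2 completes the 26 down.
R2C2 = 8 − 2 = 6 completes the 8 across.

7, 1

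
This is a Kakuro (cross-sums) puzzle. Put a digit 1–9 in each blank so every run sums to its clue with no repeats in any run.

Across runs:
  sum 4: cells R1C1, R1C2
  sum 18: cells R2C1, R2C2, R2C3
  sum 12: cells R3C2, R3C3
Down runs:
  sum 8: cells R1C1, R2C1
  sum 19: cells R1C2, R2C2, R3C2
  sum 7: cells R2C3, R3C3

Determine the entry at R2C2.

9

4 in 2 cells must be {1,3}.
The 4 across and the 19 down share only 3, so R1C2 = 3.
R1C1 = 4 − 3 = 1 completes the 4 across.
R2C1 = 8 − 1 = 7 completes the 8 down.
R2C2 = 9: the only remaining digit allowed by both the 18 across and the 19 down.
R2C3 = 18 − 16 = 2 completes the 18 across.
R3C2 = 19 − 12 = 7 completes the 19 down.
R3C3 = 12 − 7 = 5 completes the 12 across.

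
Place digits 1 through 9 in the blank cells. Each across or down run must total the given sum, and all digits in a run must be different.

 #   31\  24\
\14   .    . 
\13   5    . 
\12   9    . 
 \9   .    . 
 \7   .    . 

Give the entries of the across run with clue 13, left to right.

5, 8

R2C2 = 13 − 5 = 8 completes the 13 across.
R3C2 = 12 − 9 = 3 completes the 12 across.
No cell is forced outright now. R1C1 can only be 6 or 8 (the digits allowed by both its 14 across and its 31 down). If R1C1 = 6: then R1C2 would have to be in {8} for the 14 across but in {1,2,4,5,6,7} for the 24 down — contradiction. So R1C1 = 8.
R1C2 = 14 − 8 = 6 completes the 14 across.
Nothing is forced directly, so branch on R4C2, whose candidates are 2 or 5. If R4C2 = 5: then R4C1 would have to be in {4} for the 9 across but in {2,3,6,7} for the 31 down — contradiction. So R4C2 = 2.
R4C1 = 9 − 2 = 7 completes the 9 across.
R5C1 = 31 − 29 = 2 completes the 31 down.
R5C2 = 7 − 2 = 5 completes the 7 across.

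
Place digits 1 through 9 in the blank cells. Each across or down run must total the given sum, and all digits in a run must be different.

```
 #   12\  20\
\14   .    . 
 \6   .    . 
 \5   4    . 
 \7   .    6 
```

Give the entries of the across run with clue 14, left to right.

5 9

Given what's placed, R1C1 must be 5 to fit the 14 across and 12 down.
R1C2 = 14 − 5 = 9 completes the 14 across.
R3C2 = 5 − 4 = 1 completes the 5 across.
R4C1 = 7 − 6 = 1 completes the 7 across.
R2C1 = 12 − 10 = 2 completes the 12 down.
R2C2 = 6 − 2 = 4 completes the 6 across.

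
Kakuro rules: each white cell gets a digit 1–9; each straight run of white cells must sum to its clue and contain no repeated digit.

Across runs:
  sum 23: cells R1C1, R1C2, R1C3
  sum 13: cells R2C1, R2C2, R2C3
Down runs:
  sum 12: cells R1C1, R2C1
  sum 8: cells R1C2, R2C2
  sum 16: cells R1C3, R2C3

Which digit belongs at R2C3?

7

23 in 3 cells must be {6,8,9}; 16 in 2 cells must be {7,9}.
The 23 across and the 8 down share only 6, so R1C2 = 6.
Given what's placed, R1C3 must be 9 to fit the 23 across and 16 down.
R2C2 = 8 − 6 = 2 completes the 8 down.
R2C3 = 16 − 9 = 7 completes the 16 down.
R1C1 = 23 − 15 = 8 completes the 23 across.
R2C1 = 13 − 9 = 4 completes the 13 across.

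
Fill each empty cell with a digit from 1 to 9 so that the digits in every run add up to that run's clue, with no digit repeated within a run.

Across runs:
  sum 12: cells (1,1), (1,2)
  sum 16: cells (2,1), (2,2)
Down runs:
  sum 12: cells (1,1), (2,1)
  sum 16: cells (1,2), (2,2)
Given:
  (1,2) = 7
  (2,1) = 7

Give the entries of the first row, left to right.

16 in 2 cells must be {7,9}.
(1,1) = 12 − 7 = 5 completes the 12 across.
(2,2) = 16 − 7 = 9 completes the 16 across.

5 7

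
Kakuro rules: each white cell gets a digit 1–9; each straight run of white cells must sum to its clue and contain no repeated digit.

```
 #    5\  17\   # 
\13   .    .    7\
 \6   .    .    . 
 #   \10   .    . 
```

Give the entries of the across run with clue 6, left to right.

1, 2, 3

6 in 3 cells must be {1,2,3}.
The 13 across and the 5 down share only 4, so R1C1 = 4.
R1C2 = 13 − 4 = 9 completes the 13 across.
R2C1 = 5 − 4 = 1 completes the 5 down.
No cell is forced outright now. R2C2 can only be 2 or 3 (the digits allowed by both its 6 across and its 17 down). If R2C2 = 3: that forces R2C3 = 2, after which R3C2 would have to be in {1,2,3,4,6,7,8,9} for the 10 across but in {5} for the 17 down — contradiction. So R2C2 = 2.
R2C3 = 6 − 3 = 3 completes the 6 across.
R3C2 = 17 − 11 = 6 completes the 17 down.
R3C3 = 10 − 6 = 4 completes the 10 across.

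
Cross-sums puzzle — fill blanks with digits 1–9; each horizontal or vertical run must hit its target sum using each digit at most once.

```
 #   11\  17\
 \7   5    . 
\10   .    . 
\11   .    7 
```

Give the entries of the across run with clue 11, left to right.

4, 7

R1C2 = 7 − 5 = 2 completes the 7 across.
R2C2 = 17 − 9 = 8 completes the 17 down.
R3C1 = 11 − 7 = 4 completes the 11 across.
R2C1 = 10 − 8 = 2 completes the 10 across.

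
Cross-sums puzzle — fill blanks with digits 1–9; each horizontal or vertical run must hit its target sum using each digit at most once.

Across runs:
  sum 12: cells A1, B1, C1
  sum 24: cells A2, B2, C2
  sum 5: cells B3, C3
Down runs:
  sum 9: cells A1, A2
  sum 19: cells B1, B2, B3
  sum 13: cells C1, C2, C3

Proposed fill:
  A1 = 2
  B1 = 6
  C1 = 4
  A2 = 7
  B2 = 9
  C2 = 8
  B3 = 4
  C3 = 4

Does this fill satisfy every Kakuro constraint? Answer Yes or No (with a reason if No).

No — the down run C1–C3 sums to 16, not 13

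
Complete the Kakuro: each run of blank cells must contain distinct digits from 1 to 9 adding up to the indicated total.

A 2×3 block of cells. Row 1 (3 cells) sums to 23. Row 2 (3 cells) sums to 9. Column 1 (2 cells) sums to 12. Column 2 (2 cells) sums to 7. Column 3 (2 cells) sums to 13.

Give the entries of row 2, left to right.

23 in 3 cells must be {6,8,9}.
The 23 across and the 7 down share only 6, so (1,2) = 6.
(2,2) = 7 − 6 = 1 completes the 7 down.
Nothing is forced directly, so branch on (2,1), whose candidates are 3 or 5. If (2,1) = 5: then (1,1) would have to be in {8,9} for the 23 across but in {7} for the 12 down — contradiction. So (2,1) = 3.
(1,1) = 12 − 3 = 9 completes the 12 down.
(1,3) = 23 − 15 = 8 completes the 23 across.
(2,3) = 9 − 4 = 5 completes the 9 across.

3 1 5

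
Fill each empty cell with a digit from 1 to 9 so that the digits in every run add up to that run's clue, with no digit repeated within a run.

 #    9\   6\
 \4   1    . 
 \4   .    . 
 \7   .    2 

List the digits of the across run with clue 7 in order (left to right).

4 in 2 cells must be {1,3}; 6 in 3 cells must be {1,2,3}.
R1C2 = 4 − 1 = 3 completes the 4 across.
Given what's placed, R2C1 must be 3 to fit the 4 across and 9 down.
R2C2 = 4 − 3 = 1 completes the 4 across.
R3C1 = 7 − 2 = 5 completes the 7 across.

5, 2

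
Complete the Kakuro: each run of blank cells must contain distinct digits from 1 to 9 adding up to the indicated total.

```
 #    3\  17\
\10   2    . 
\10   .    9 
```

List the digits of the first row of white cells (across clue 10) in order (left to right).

2 8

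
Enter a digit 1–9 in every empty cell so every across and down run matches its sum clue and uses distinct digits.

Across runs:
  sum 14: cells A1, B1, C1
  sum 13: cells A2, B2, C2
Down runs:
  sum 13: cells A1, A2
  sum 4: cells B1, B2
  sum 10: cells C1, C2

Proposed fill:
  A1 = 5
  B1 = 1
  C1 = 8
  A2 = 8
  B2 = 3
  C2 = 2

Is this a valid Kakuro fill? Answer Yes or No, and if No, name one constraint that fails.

Yes

Across: 5+1+8=14; 8+3+2=13. Down: 5+8=13; 1+3=4; 8+2=10. No digit repeats within any run.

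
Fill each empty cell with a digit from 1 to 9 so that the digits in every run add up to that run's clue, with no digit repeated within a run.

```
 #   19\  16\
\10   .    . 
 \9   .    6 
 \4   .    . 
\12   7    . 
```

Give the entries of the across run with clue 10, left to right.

8 2

4 in 2 cells must be {1,3}.
R2C1 = 9 − 6 = 3 completes the 9 across.
R3C1 = 1: the only remaining digit allowed by both the 4 across and the 19 down.
R3C2 = 4 − 1 = 3 completes the 4 across.
R4C2 = 12 − 7 = 5 completes the 12 across.
R1C1 = 19 − 11 = 8 completes the 19 down.
R1C2 = 10 − 8 = 2 completes the 10 across.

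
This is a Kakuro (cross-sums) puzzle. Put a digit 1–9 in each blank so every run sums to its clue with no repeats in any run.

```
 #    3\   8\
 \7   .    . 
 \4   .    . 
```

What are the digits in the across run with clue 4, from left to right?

4 in 2 cells must be {1,3}; 3 in 2 cells must be {1,2}.
The 4 across and the 3 down share only 1, so R2C1 = 1.
R2C2 = 4 − 1 = 3 completes the 4 across.
R1C1 = 3 − 1 = 2 completes the 3 down.
R1C2 = 7 − 2 = 5 completes the 7 across.

1 3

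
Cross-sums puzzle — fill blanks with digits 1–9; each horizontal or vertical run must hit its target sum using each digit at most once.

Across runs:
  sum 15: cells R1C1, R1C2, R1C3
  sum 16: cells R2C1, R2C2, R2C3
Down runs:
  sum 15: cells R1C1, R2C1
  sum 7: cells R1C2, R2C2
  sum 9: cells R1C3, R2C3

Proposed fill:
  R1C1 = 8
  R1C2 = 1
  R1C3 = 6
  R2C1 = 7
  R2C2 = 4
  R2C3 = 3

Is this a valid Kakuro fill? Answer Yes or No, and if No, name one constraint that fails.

No — the down run R1C2–R2C2 sums to 5, not 7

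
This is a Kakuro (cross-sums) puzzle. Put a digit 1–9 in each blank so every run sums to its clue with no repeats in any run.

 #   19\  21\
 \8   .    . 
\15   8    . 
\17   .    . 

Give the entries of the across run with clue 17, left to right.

9, 8

17 in 2 cells must be {8,9}.
R2C2 = 15 − 8 = 7 completes the 15 across.
Given what's placed, R3C1 must be 9 to fit the 17 across and 19 down.
R3C2 = 17 − 9 = 8 completes the 17 across.
R1C1 = 19 − 17 = 2 completes the 19 down.
R1C2 = 8 − 2 = 6 completes the 8 across.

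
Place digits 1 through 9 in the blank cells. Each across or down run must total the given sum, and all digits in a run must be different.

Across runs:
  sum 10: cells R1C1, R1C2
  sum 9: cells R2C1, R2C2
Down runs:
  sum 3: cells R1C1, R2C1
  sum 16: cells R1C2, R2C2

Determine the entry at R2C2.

3 in 2 cells must be {1,2}; 16 in 2 cells must be {7,9}.
The 9 across and the 16 down share only 7, so R2C2 = 7.
R1C2 = 16 − 7 = 9 completes the 16 down.
R2C1 = 9 − 7 = 2 completes the 9 across.
R1C1 = 10 − 9 = 1 completes the 10 across.

7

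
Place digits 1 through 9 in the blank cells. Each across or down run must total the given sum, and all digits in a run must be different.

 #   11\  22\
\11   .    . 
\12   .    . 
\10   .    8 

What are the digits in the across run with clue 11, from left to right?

6 5

R3C1 = 10 − 8 = 2 completes the 10 across.
Nothing is forced directly, so branch on R1C2, whose candidates are 5 or 9. If R1C2 = 9: then R1C1 would have to be in {2} for the 11 across but in {1,3,4,5,6,8} for the 11 down — contradiction. So R1C2 = 5.
R1C1 = 11 − 5 = 6 completes the 11 across.
R2C1 = 11 − 8 = 3 completes the 11 down.
R2C2 = 12 − 3 = 9 completes the 12 across.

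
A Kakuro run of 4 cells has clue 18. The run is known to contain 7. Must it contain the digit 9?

No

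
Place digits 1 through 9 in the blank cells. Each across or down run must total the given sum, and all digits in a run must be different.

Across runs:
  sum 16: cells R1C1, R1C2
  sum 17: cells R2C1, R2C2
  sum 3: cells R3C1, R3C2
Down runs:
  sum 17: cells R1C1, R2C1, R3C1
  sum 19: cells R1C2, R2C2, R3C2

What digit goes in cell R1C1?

7

16 in 2 cells must be {7,9}; 17 in 2 cells must be {8,9}; 3 in 2 cells must be {1,2}.
The 3 across and the 19 down share only 2, so R3C2 = 2.
Given what's placed, R1C2 must be 9 to fit the 16 across and 19 down.
R2C2 = 19 − 11 = 8 completes the 19 down.
R3C1 = 3 − 2 = 1 completes the 3 across.
R1C1 = 16 − 9 = 7 completes the 16 across.
R2C1 = 17 − 8 = 9 completes the 17 across.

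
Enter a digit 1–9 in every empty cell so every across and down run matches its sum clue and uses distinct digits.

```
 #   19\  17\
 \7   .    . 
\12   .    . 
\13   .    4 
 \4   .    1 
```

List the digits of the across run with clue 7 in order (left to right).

2 5

4 in 2 cells must be {1,3}.
R3C1 = 13 − 4 = 9 completes the 13 across.
R4C1 = 4 − 1 = 3 completes the 4 across.
R2C1 = 5: the only remaining digit allowed by both the 12 across and the 19 down.
R2C2 = 12 − 5 = 7 completes the 12 across.
R1C1 = 19 − 17 = 2 completes the 19 down.
R1C2 = 7 − 2 = 5 completes the 7 across.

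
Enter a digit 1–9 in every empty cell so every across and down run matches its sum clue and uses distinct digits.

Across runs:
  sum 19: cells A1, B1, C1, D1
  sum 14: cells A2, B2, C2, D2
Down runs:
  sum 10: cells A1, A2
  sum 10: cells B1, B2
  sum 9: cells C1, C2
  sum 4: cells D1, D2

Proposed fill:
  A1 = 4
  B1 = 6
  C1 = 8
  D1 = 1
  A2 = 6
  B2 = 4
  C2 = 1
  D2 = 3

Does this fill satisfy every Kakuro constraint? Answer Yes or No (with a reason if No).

Yes

Across: 4+6+8+1=19; 6+4+1+3=14. Down: 4+6=10; 6+4=10; 8+1=9; 1+3=4. No digit repeats within any run.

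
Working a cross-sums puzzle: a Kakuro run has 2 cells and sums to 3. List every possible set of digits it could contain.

2 distinct digits from 1–9 sum between 3 and 17.
Only one set works: {1,2}.

{1,2}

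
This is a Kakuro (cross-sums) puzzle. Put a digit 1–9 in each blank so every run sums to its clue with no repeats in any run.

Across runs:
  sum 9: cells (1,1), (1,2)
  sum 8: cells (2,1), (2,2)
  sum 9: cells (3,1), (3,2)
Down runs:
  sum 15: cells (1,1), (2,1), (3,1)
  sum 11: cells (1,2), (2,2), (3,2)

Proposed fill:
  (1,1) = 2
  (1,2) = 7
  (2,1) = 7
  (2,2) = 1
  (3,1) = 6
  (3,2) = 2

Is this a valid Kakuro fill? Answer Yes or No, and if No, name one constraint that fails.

No — the down run (1,2)–(3,2) sums to 10, not 11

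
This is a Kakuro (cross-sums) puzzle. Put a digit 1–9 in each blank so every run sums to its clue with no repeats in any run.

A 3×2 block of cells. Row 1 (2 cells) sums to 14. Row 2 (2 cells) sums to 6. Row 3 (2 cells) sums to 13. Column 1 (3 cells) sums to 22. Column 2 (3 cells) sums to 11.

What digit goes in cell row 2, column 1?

The 6 across and the 22 down share only 5, so (2,1) = 5.
(2,2) = 6 − 5 = 1 completes the 6 across.
Nothing is forced directly, so branch on (1,1), whose candidates are 8 or 9. If (1,1) = 9: then (1,2) would have to be in {5} for the 14 across but in {2,3,4,6,7,8} for the 11 down — contradiction. So (1,1) = 8.
(1,2) = 14 − 8 = 6 completes the 14 across.
(3,1) = 22 − 13 = 9 completes the 22 down.
(3,2) = 13 − 9 = 4 completes the 13 across.

5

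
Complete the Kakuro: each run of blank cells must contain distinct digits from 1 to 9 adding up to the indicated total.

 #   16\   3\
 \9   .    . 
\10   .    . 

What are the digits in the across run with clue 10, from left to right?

9, 1

16 in 2 cells must be {7,9}; 3 in 2 cells must be {1,2}.
The 9 across and the 16 down share only 7, so R1C1 = 7.
R1C2 = 9 − 7 = 2 completes the 9 across.
R2C1 = 16 − 7 = 9 completes the 16 down.
R2C2 = 10 − 9 = 1 completes the 10 across.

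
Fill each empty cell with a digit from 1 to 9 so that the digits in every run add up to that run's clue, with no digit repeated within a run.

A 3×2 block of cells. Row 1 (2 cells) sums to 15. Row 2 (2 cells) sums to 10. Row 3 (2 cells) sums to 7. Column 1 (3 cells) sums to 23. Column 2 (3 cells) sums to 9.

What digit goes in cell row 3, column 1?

6

23 in 3 cells must be {6,8,9}.
The 15 across and the 9 down share only 6, so (1,2) = 6.
The 7 across and the 23 down share only 6, so (3,1) = 6.
(3,2) = 7 − 6 = 1 completes the 7 across.
(1,1) = 15 − 6 = 9 completes the 15 across.
(2,1) = 23 − 15 = 8 completes the 23 down.
(2,2) = 10 − 8 = 2 completes the 10 across.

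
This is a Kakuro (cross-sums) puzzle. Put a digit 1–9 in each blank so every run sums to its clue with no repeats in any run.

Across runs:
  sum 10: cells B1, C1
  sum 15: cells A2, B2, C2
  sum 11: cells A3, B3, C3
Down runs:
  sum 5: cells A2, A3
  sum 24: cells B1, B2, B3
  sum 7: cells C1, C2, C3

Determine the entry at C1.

2

24 in 3 cells must be {7,8,9}; 7 in 3 cells must be {1,2,4}.
Nothing is forced directly, so branch on C3, whose candidates are 1 or 2 or 4. If C3 = 2: that forces B3 = 8, A3 = 1, A2 = 4, B2 = 9, after which C2 would have to be in {2} for the 15 across but in {1,4} for the 7 down — contradiction. If C3 = 4: then B3 would have to be in {1,2,5,6} for the 11 across but in {7,8,9} for the 24 down — contradiction. So C3 = 1.
Nothing is forced directly, so branch on C1, whose candidates are 2 or 4. If C1 = 4: then B1 would have to be in {6} for the 10 across but in {7,8,9} for the 24 down — contradiction. So C1 = 2.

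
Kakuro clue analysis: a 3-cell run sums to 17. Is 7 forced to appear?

Counterexample: {2,6,9} sums to 17 without using 7.

No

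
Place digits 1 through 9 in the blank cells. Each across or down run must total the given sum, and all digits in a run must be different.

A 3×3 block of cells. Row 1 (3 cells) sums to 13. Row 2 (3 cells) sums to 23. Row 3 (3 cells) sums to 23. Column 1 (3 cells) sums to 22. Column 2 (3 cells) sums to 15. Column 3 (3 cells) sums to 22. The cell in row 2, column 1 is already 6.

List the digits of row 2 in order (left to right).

6 8 9

23 in 3 cells must be {6,8,9}.
(3,1) = 9: the only remaining digit allowed by both the 23 across and the 22 down.
(1,1) = 22 − 15 = 7 completes the 22 down.
(1,3) = 5: the only remaining digit allowed by both the 13 across and the 22 down.
(3,3) = 8: the only remaining digit allowed by both the 23 across and the 22 down.
(1,2) = 13 − 12 = 1 completes the 13 across.
(2,3) = 22 − 13 = 9 completes the 22 down.
(3,2) = 23 − 17 = 6 completes the 23 across.
(2,2) = 23 − 15 = 8 completes the 23 across.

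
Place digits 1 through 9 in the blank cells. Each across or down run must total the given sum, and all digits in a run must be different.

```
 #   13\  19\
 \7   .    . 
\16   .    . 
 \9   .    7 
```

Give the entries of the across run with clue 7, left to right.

16 in 2 cells must be {7,9}.
R2C2 = 9: the only remaining digit allowed by both the 16 across and the 19 down.
R3C1 = 9 − 7 = 2 completes the 9 across.
R1C2 = 19 − 16 = 3 completes the 19 down.
R2C1 = 16 − 9 = 7 completes the 16 across.
R1C1 = 7 − 3 = 4 completes the 7 across.

4 3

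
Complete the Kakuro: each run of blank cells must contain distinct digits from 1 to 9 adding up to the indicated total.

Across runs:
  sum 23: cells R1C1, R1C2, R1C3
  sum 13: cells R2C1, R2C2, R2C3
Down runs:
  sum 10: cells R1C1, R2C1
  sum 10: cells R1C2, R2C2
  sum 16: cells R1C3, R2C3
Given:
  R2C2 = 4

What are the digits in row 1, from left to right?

23 in 3 cells must be {6,8,9}; 16 in 2 cells must be {7,9}.
R1C2 = 10 − 4 = 6 completes the 10 down.
Given what's placed, R1C3 must be 9 to fit the 23 across and 16 down.
R2C3 = 16 − 9 = 7 completes the 16 down.
R1C1 = 23 − 15 = 8 completes the 23 across.
R2C1 = 13 − 11 = 2 completes the 13 across.

8 6 9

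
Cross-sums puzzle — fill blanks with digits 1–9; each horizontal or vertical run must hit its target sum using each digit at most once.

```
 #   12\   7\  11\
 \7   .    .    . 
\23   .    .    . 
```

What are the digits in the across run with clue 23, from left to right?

8 6 9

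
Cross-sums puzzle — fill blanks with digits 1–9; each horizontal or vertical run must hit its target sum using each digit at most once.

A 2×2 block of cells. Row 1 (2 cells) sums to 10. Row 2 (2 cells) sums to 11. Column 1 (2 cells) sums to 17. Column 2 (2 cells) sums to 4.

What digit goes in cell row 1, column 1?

9

17 in 2 cells must be {8,9}; 4 in 2 cells must be {1,3}.
The 11 across and the 4 down share only 3, so (2,2) = 3.
(1,2) = 4 − 3 = 1 completes the 4 down.
(2,1) = 11 − 3 = 8 completes the 11 across.
(1,1) = 10 − 1 = 9 completes the 10 across.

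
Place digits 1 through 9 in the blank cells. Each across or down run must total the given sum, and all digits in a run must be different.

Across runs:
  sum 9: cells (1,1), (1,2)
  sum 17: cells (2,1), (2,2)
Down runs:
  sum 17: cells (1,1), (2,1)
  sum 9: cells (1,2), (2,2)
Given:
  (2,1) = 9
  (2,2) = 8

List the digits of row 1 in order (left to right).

17 in 2 cells must be {8,9}.
(1,1) = 17 − 9 = 8 completes the 17 down.
(1,2) = 9 − 8 = 1 completes the 9 across.

8 1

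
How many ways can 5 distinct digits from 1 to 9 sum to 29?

5 distinct digits from 1–9 sum between 15 and 35.

8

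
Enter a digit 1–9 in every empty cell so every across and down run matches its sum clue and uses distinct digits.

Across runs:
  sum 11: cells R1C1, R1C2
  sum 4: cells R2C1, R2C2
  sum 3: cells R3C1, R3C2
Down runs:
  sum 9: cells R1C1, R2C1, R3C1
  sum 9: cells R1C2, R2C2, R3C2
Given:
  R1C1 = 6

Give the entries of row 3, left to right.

4 in 2 cells must be {1,3}; 3 in 2 cells must be {1,2}.
R1C2 = 11 − 6 = 5 completes the 11 across.
R2C1 = 1: the only remaining digit allowed by both the 4 across and the 9 down.
R2C2 = 4 − 1 = 3 completes the 4 across.
R3C1 = 9 − 7 = 2 completes the 9 down.
R3C2 = 3 − 2 = 1 completes the 3 across.

2, 1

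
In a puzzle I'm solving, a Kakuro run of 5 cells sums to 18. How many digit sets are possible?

5 distinct digits from 1–9 sum between 15 and 35.
Enumerating: {1,2,3,4,8}, {1,2,3,5,7}, {1,2,4,5,6}.

3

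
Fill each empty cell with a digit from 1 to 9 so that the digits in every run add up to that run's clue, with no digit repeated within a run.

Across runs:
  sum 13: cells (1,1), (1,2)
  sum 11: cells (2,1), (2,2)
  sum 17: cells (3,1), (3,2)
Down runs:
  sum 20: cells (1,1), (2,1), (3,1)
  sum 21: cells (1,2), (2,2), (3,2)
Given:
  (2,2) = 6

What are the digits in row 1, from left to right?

17 in 2 cells must be {8,9}.
(2,1) = 11 − 6 = 5 completes the 11 across.
Given what's placed, (3,2) must be 8 to fit the 17 across and 21 down.
(1,2) = 21 − 14 = 7 completes the 21 down.
(3,1) = 17 − 8 = 9 completes the 17 across.
(1,1) = 13 − 7 = 6 completes the 13 across.

6, 7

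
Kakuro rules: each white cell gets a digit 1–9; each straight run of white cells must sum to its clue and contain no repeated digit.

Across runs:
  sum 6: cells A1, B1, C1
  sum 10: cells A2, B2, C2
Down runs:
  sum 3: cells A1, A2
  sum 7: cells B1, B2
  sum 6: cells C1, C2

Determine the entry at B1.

6 in 3 cells must be {1,2,3}; 3 in 2 cells must be {1,2}.
Nothing is forced directly, so branch on A1, whose candidates are 1 or 2. If A1 = 1: that forces C1 = 2, A2 = 2, after which C2 would have to be in {1,3,5,7} for the 10 across but in {4} for the 6 down — contradiction. So A1 = 2.
Given what's placed, C1 must be 1 to fit the 6 across and 6 down.
A2 = 3 − 2 = 1 completes the 3 down.
C2 = 6 − 1 = 5 completes the 6 down.
B1 = 6 − 3 = 3 completes the 6 across.
B2 = 10 − 6 = 4 completes the 10 across.

3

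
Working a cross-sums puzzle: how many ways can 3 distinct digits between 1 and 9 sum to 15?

8

3 distinct digits from 1–9 sum between 6 and 24.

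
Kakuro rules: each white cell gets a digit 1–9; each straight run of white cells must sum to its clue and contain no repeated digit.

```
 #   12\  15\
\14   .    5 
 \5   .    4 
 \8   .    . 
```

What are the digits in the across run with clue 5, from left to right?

1 4

R1C1 = 14 − 5 = 9 completes the 14 across.
R2C1 = 5 − 4 = 1 completes the 5 across.
R3C1 = 12 − 10 = 2 completes the 12 down.
R3C2 = 8 − 2 = 6 completes the 8 across.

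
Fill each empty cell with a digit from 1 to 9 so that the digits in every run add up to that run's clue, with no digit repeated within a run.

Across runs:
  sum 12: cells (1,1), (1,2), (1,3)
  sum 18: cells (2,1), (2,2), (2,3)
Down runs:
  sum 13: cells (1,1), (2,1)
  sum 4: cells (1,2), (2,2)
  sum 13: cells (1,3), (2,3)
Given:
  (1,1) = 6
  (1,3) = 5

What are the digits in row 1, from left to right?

6 1 5

4 in 2 cells must be {1,3}.
(1,2) = 12 − 11 = 1 completes the 12 across.
(2,1) = 13 − 6 = 7 completes the 13 down.
(2,2) = 4 − 1 = 3 completes the 4 down.
(2,3) = 18 − 10 = 8 completes the 18 across.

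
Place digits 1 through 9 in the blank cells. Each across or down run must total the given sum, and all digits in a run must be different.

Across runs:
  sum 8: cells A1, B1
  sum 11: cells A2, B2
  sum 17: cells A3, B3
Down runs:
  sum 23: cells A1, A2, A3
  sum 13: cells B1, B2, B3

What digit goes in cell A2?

17 in 2 cells must be {8,9}; 23 in 3 cells must be {6,8,9}.
The 8 across and the 23 down share only 6, so A1 = 6.
B1 = 8 − 6 = 2 completes the 8 across.
Given what's placed, B3 must be 8 to fit the 17 across and 13 down.
B2 = 13 − 10 = 3 completes the 13 down.
A3 = 17 − 8 = 9 completes the 17 across.
A2 = 11 − 3 = 8 completes the 11 across.

8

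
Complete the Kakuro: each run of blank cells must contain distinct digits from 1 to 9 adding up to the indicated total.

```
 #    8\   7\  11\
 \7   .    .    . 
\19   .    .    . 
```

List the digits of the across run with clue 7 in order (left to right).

1 4 2

7 in 3 cells must be {1,2,4}.
Nothing is forced directly, so branch on R1C1, whose candidates are 1 or 2. If R1C1 = 2: that forces R1C3 = 4, R2C1 = 6, after which R2C3 would have to be in {4,5,8,9} for the 19 across but in {7} for the 11 down — contradiction. So R1C1 = 1.
R2C1 = 8 − 1 = 7 completes the 8 down.
Nothing is forced directly, so branch on R2C2, whose candidates are 3 or 4. If R2C2 = 4: then R1C2 would have to be in {2,4} for the 7 across but in {3} for the 7 down — contradiction. So R2C2 = 3.
R1C2 = 7 − 3 = 4 completes the 7 down.
R1C3 = 7 − 5 = 2 completes the 7 across.
R2C3 = 19 − 10 = 9 completes the 19 across.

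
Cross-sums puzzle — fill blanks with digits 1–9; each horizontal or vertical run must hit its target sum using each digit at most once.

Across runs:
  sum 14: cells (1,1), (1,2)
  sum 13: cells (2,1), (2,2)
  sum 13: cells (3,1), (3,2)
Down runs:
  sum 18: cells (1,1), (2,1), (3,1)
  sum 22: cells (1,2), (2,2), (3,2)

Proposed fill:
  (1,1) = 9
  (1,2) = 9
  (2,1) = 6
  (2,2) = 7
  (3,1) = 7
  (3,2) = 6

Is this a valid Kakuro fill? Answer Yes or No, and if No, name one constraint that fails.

No — the down run (1,1)–(3,1) sums to 22, not 18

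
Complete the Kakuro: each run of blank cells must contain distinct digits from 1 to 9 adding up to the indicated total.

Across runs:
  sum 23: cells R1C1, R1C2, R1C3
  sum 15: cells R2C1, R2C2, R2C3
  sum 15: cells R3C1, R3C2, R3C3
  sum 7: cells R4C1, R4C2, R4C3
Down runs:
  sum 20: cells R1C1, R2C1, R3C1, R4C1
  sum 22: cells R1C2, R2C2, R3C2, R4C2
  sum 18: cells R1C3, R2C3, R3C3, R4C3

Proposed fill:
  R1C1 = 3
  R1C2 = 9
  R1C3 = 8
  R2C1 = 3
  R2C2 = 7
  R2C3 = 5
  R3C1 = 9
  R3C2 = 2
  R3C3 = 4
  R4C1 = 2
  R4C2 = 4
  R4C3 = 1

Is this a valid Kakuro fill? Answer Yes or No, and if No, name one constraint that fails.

No — the down run R1C1–R4C1 sums to 17, not 20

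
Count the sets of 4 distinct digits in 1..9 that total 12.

2

4 distinct digits from 1–9 sum between 10 and 30.
Enumerating: {1,2,3,6}, {1,2,4,5}.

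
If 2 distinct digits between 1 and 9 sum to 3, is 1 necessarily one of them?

Yes

The only way to make 3 from 2 distinct digits is {1,2}, which contains 1.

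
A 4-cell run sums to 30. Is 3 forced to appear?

No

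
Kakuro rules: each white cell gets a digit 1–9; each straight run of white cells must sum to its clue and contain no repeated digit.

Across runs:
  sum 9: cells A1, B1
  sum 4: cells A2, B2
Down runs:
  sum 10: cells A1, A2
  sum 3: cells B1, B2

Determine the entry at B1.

4 in 2 cells must be {1,3}; 3 in 2 cells must be {1,2}.
The 4 across and the 3 down share only 1, so B2 = 1.
B1 = 3 − 1 = 2 completes the 3 down.
A2 = 4 − 1 = 3 completes the 4 across.
A1 = 9 − 2 = 7 completes the 9 across.

2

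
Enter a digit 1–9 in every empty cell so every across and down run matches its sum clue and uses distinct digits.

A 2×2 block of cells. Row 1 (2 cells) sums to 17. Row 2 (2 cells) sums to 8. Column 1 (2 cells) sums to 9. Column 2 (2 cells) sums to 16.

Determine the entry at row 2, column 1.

1

17 in 2 cells must be {8,9}; 16 in 2 cells must be {7,9}.
The 17 across and the 9 down share only 8, so (1,1) = 8.
(1,2) = 17 − 8 = 9 completes the 17 across.
(2,1) = 9 − 8 = 1 completes the 9 down.
(2,2) = 8 − 1 = 7 completes the 8 across.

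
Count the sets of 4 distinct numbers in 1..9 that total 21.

11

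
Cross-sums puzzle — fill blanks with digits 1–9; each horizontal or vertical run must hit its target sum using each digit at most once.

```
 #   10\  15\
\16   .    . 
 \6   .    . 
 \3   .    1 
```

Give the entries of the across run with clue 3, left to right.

2, 1

16 in 2 cells must be {7,9}; 3 in 2 cells must be {1,2}.
Intersecting the 16 across with the 10 down forces R1C1 = 7.
R1C2 = 16 − 7 = 9 completes the 16 across.
R2C2 = 15 − 10 = 5 completes the 15 down.
R3C1 = 3 − 1 = 2 completes the 3 across.
R2C1 = 6 − 5 = 1 completes the 6 across.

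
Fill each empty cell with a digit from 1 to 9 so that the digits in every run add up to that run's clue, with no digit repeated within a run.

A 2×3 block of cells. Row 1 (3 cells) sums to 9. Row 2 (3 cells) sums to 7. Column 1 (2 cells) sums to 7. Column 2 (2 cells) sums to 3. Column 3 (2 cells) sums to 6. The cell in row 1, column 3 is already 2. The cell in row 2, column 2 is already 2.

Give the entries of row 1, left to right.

7 in 3 cells must be {1,2,4}; 3 in 2 cells must be {1,2}.
(1,2) = 3 − 2 = 1 completes the 3 down.
(2,3) = 6 − 2 = 4 completes the 6 down.
(1,1) = 9 − 3 = 6 completes the 9 across.
(2,1) = 7 − 6 = 1 completes the 7 across.

6 1 2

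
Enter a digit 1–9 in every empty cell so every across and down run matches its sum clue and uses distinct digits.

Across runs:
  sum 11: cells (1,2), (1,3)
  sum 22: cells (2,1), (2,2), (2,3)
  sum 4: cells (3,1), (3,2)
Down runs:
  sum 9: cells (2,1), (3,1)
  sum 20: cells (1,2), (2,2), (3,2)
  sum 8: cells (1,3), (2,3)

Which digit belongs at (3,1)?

4 in 2 cells must be {1,3}.
The 4 across and the 20 down share only 3, so (3,2) = 3.
(3,1) = 4 − 3 = 1 completes the 4 across.
(2,1) = 9 − 1 = 8 completes the 9 down.
(2,2) = 9: the only remaining digit allowed by both the 22 across and the 20 down.
(2,3) = 22 − 17 = 5 completes the 22 across.
(1,2) = 20 − 12 = 8 completes the 20 down.
(1,3) = 11 − 8 = 3 completes the 11 across.

1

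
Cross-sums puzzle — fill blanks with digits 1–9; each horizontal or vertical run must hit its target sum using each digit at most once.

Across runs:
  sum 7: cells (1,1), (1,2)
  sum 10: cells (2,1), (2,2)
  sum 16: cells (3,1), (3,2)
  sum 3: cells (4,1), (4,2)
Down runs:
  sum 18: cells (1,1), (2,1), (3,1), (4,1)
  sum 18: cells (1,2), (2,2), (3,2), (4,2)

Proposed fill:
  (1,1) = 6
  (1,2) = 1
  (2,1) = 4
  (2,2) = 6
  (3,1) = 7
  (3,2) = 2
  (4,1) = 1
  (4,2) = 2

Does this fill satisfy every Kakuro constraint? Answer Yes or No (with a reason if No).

No — the down run (1,2)–(4,2) sums to 11, not 18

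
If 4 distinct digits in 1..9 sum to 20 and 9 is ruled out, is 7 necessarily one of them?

No

Counterexample: {1,5,6,8} sums to 20 under that restriction without using 7.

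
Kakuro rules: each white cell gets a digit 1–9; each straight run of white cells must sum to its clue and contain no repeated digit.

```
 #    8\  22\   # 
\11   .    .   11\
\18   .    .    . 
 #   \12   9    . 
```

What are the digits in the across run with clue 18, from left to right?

R3C3 = 12 − 9 = 3 completes the 12 across.
R2C3 = 11 − 3 = 8 completes the 11 down.
Nothing is forced directly, so branch on R2C2, whose candidates are 6 or 7. If R2C2 = 6: that forces R1C2 = 7, after which R2C1 would have to be in {4} for the 18 across but in {1,2,3,5,6,7} for the 8 down — contradiction. So R2C2 = 7.
R1C2 = 22 − 16 = 6 completes the 22 down.
R2C1 = 18 − 15 = 3 completes the 18 across.
R1C1 = 11 − 6 = 5 completes the 11 across.

3 7 8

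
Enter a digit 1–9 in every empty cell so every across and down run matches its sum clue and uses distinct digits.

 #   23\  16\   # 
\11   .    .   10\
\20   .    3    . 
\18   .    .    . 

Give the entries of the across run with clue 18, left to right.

9 8 1

23 in 3 cells must be {6,8,9}.
Nothing is forced directly, so branch on R2C1, whose candidates are 8 or 9. If R2C1 = 9: that forces R2C3 = 8, R3C3 = 2, after which R3C1 would have to be in {7,9} for the 18 across but in {6,8} for the 23 down — contradiction. So R2C1 = 8.
R2C3 = 20 − 11 = 9 completes the 20 across.
R3C3 = 10 − 9 = 1 completes the 10 down.
Given what's placed, R3C1 must be 9 to fit the 18 across and 23 down.
R3C2 = 18 − 10 = 8 completes the 18 across.
R1C1 = 23 − 17 = 6 completes the 23 down.
R1C2 = 11 − 6 = 5 completes the 11 across.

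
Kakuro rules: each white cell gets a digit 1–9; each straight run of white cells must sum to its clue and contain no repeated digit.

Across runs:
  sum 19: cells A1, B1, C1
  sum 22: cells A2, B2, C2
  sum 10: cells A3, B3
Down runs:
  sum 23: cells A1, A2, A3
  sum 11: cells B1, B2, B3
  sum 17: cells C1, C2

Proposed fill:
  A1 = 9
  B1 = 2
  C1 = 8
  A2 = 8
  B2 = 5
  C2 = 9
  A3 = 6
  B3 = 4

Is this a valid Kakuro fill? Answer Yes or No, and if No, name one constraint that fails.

Across: 9+2+8=19; 8+5+9=22; 6+4=10. Down: 9+8+6=23; 2+5+4=11; 8+9=17. No digit repeats within any run.

Yes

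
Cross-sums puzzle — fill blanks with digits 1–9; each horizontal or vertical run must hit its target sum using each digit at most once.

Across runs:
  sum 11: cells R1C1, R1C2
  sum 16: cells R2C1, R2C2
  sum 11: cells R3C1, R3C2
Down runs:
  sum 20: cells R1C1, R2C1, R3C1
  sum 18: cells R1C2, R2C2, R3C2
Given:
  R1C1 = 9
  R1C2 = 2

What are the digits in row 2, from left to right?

7 9

16 in 2 cells must be {7,9}.
R2C1 = 7: the only remaining digit allowed by both the 16 across and the 20 down.
R2C2 = 16 − 7 = 9 completes the 16 across.
R3C1 = 20 − 16 = 4 completes the 20 down.
R3C2 = 11 − 4 = 7 completes the 11 across.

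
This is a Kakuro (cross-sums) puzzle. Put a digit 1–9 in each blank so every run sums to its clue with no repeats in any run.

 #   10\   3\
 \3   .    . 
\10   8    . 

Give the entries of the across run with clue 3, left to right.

3 in 2 cells must be {1,2}.
R1C1 = 10 − 8 = 2 completes the 10 down.
R1C2 = 3 − 2 = 1 completes the 3 across.
R2C2 = 10 − 8 = 2 completes the 10 across.

2, 1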